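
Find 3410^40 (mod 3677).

640

3410^1 ≡ 3410 (mod 3677)
3410^2 ≡ 3410^2 = 11628100 ≡ 1426 (mod 3677)
3410^4 ≡ 1426^2 = 2033476 ≡ 95 (mod 3677)
3410^8 ≡ 95^2 = 9025 ≡ 1671 (mod 3677)
3410^16 ≡ 1671^2 = 2792241 ≡ 1398 (mod 3677)
3410^32 ≡ 1398^2 = 1954404 ≡ 1917 (mod 3677)
3410^40 = 3410^32 * 3410^8 ≡ 1917 * 1671 (mod 3677).
1917 * 1671 = 3203307 ≡ 640 (mod 3677).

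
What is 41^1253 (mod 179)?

44

By square-and-multiply:
1253 in binary is 10011100101, i.e. 1253 = 1024 + 128 + 64 + 32 + 4 + 1.
41^1 ≡ 41 (mod 179)
41^2 ≡ 41^2 = 1681 ≡ 70 (mod 179)
41^4 ≡ 70^2 = 4900 ≡ 67 (mod 179)
41^8 ≡ 67^2 = 4489 ≡ 14 (mod 179)
41^16 ≡ 14^2 = 196 ≡ 17 (mod 179)
41^32 ≡ 17^2 = 289 ≡ 110 (mod 179)
41^64 ≡ 110^2 = 12100 ≡ 107 (mod 179)
41^128 ≡ 107^2 = 11449 ≡ 172 (mod 179)
41^256 ≡ 172^2 = 29584 ≡ 49 (mod 179)
41^512 ≡ 49^2 = 2401 ≡ 74 (mod 179)
41^1024 ≡ 74^2 = 5476 ≡ 106 (mod 179)
41^1253 = 41^1024 × 41^128 × 41^64 × 41^32 × 41^4 × 41^1 ≡ 106 × 172 × 107 × 110 × 67 × 41 (mod 179).
Accumulate the product:
106 × 172 = 18232 ≡ 153
153 × 107 = 16371 ≡ 82
82 × 110 = 9020 ≡ 70
70 × 67 = 4690 ≡ 36
36 × 41 = 1476 ≡ 44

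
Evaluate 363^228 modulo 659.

Using repeated squaring:
363^1 ≡ 363 (mod 659)
363^2 ≡ 363^2 = 131769 ≡ 628 (mod 659)
363^4 ≡ 628^2 = 394384 ≡ 302 (mod 659)
363^8 ≡ 302^2 = 91204 ≡ 262 (mod 659)
363^16 ≡ 262^2 = 68644 ≡ 108 (mod 659)
363^32 ≡ 108^2 = 11664 ≡ 461 (mod 659)
363^64 ≡ 461^2 = 212521 ≡ 323 (mod 659)
363^128 ≡ 323^2 = 104329 ≡ 207 (mod 659)
363^228 = 363^128 · 363^64 · 363^32 · 363^4 ≡ 207 · 323 · 461 · 302 (mod 659).
Accumulate the product:
207 · 323 = 66861 ≡ 302
302 · 461 = 139222 ≡ 173
173 · 302 = 52246 ≡ 185

185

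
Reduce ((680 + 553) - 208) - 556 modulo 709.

469

680 + 553 = 1233 ≡ 524 (mod 709)
524 - 208 = 316
316 - 556 = -240 ≡ 469 (mod 709)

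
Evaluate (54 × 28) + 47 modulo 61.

34

54 × 28 = 1512 ≡ 48 (mod 61)
48 + 47 = 95 ≡ 34 (mod 61)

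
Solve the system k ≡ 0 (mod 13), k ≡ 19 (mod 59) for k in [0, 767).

13⁻¹ mod 59: 13*50 ≡ 1 (mod 59), so 13⁻¹ ≡ 50.
k = 0 + 13*((19 − 0)*50 mod 59) = 0 + 13*6 = 78.

78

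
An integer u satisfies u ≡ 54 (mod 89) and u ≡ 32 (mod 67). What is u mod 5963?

5928

89⁻¹ mod 67: 89×64 ≡ 1 (mod 67), so 89⁻¹ ≡ 64.
u = 54 + 89×((32 − 54)×64 mod 67) = 54 + 89×66 = 5928.
Check: 5928 mod 89 = 54, 5928 mod 67 = 32. ✓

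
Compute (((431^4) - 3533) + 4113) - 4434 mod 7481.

389

(431)^4 ≡ 4243 (mod 7481)
4243 - 3533 = 710
710 + 4113 = 4823
4823 - 4434 = 389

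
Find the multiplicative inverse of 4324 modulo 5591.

4832

Apply the Euclidean algorithm and back-substitute:
5591 = 1×4324 + 1267
4324 = 3×1267 + 523
1267 = 2×523 + 221
523 = 2×221 + 81
221 = 2×81 + 59
81 = 1×59 + 22
59 = 2×22 + 15
22 = 1×15 + 7
15 = 2×7 + 1
7 = 7×1 + 0
gcd(4324, 5591) = 1, so the inverse exists.
Back-substitute for 1:
1 = 1×15 − 2×7
  = −2×22 + 3×15
  = 3×59 − 8×22
  = −8×81 + 11×59
  = 11×221 − 30×81
  = −30×523 + 71×221
  = 71×1267 − 172×523
  = −172×4324 + 587×1267
  = 587×5591 − 759×4324
So 4324⁻¹ ≡ −759 ≡ 4832 (mod 5591).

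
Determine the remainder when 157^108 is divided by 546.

1

157^1 ≡ 157 (mod 546)
157^2 ≡ 157^2 = 24649 ≡ 79 (mod 546)
157^4 ≡ 79^2 = 6241 ≡ 235 (mod 546)
157^8 ≡ 235^2 = 55225 ≡ 79 (mod 546)
157^16 ≡ 79^2 = 6241 ≡ 235 (mod 546)
157^32 ≡ 235^2 = 55225 ≡ 79 (mod 546)
157^64 ≡ 79^2 = 6241 ≡ 235 (mod 546)
157^108 = 157^64 * 157^32 * 157^8 * 157^4 ≡ 235 * 79 * 79 * 235 (mod 546).
Accumulate the product:
235 * 79 = 18565 ≡ 1
1 * 79 = 79
79 * 235 = 18565 ≡ 1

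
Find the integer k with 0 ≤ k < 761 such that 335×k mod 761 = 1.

577

Run the extended Euclidean algorithm:
761 = 2×335 + 91
335 = 3×91 + 62
91 = 1×62 + 29
62 = 2×29 + 4
29 = 7×4 + 1
4 = 4×1 + 0
gcd(335, 761) = 1, so the inverse exists.
Bézout: 1 = 81×761 − 184×335.
So 335⁻¹ ≡ −184 ≡ 577 (mod 761).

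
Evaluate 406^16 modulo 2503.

406^1 ≡ 406 (mod 2503)
406^2 ≡ 406^2 = 164836 ≡ 2141 (mod 2503)
406^4 ≡ 2141^2 = 4583881 ≡ 888 (mod 2503)
406^8 ≡ 888^2 = 788544 ≡ 99 (mod 2503)
406^16 ≡ 99^2 = 9801 ≡ 2292 (mod 2503)
So 406^16 ≡ 2292 (mod 2503).

2292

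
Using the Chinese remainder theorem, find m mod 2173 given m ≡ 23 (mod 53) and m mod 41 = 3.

659

53⁻¹ mod 41: 53×24 ≡ 1 (mod 41), so 53⁻¹ ≡ 24.
m = 23 + 53×((3 − 23)×24 mod 41) = 23 + 53×12 = 659.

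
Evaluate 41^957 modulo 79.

By square-and-multiply:
957 in binary is 1110111101, i.e. 957 = 512 + 256 + 128 + 32 + 16 + 8 + 4 + 1.
41^1 ≡ 41 (mod 79)
41^2 ≡ 41^2 = 1681 ≡ 22 (mod 79)
41^4 ≡ 22^2 = 484 ≡ 10 (mod 79)
41^8 ≡ 10^2 = 100 ≡ 21 (mod 79)
41^16 ≡ 21^2 = 441 ≡ 46 (mod 79)
41^32 ≡ 46^2 = 2116 ≡ 62 (mod 79)
41^64 ≡ 62^2 = 3844 ≡ 52 (mod 79)
41^128 ≡ 52^2 = 2704 ≡ 18 (mod 79)
41^256 ≡ 18^2 = 324 ≡ 8 (mod 79)
41^512 ≡ 8^2 = 64 (mod 79)
41^957 = 41^512 × 41^256 × 41^128 × 41^32 × 41^16 × 41^8 × 41^4 × 41^1 ≡ 64 × 8 × 18 × 62 × 46 × 21 × 10 × 41 (mod 79).
Accumulate the product:
64 × 8 = 512 ≡ 38
38 × 18 = 684 ≡ 52
52 × 62 = 3224 ≡ 64
64 × 46 = 2944 ≡ 21
21 × 21 = 441 ≡ 46
46 × 10 = 460 ≡ 65
65 × 41 = 2665 ≡ 58

58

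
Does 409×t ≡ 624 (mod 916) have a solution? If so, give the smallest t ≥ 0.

492

gcd(409, 916) = 1, so a unique solution mod 916 exists.
409⁻¹ ≡ 701 (mod 916).
t ≡ 701×624 ≡ 492 (mod 916).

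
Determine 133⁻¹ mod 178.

87

By the extended Euclidean algorithm:
178 = 1·133 + 45
133 = 2·45 + 43
45 = 1·43 + 2
43 = 21·2 + 1
2 = 2·1 + 0
gcd(133, 178) = 1, so the inverse exists.
Back-substitute for 1:
1 = 1·43 − 21·2
  = −21·45 + 22·43
  = 22·133 − 65·45
  = −65·178 + 87·133
So 133⁻¹ ≡ 87 (mod 178).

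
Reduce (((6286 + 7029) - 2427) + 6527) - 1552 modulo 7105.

6286 + 7029 = 13315 ≡ 6210 (mod 7105)
6210 - 2427 = 3783
3783 + 6527 = 10310 ≡ 3205 (mod 7105)
3205 - 1552 = 1653

1653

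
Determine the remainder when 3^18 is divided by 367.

By square-and-multiply:
18 in binary is 10010, i.e. 18 = 16 + 2.
3^1 ≡ 3 (mod 367)
3^2 ≡ 3^2 = 9 (mod 367)
3^4 ≡ 9^2 = 81 (mod 367)
3^8 ≡ 81^2 = 6561 ≡ 322 (mod 367)
3^16 ≡ 322^2 = 103684 ≡ 190 (mod 367)
3^18 = 3^16 · 3^2 ≡ 190 · 9 (mod 367).
190 · 9 = 1710 ≡ 242 (mod 367).

242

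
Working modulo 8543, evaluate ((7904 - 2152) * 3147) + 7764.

6691

7904 - 2152 = 5752
5752 * 3147 = 18101544 ≡ 7470 (mod 8543)
7470 + 7764 = 15234 ≡ 6691 (mod 8543)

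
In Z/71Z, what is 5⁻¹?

57

Run the extended Euclidean algorithm:
71 = 14*5 + 1
5 = 5*1 + 0
gcd(5, 71) = 1, so the inverse exists.
Bézout: 1 = 1*71 − 14*5.
So 5⁻¹ ≡ −14 ≡ 57 (mod 71).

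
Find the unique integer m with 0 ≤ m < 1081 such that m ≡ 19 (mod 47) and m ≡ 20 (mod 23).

47⁻¹ mod 23: 47×1 ≡ 1 (mod 23), so 47⁻¹ ≡ 1.
m = 19 + 47×((20 − 19)×1 mod 23) = 19 + 47×1 = 66.

66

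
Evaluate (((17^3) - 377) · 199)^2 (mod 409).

1

(17)^3 ≡ 5 (mod 409)
5 - 377 = -372 ≡ 37 (mod 409)
37 · 199 = 7363 ≡ 1 (mod 409)
(1)^2 ≡ 1 (mod 409)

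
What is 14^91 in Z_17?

10

14^1 ≡ 14 (mod 17)
14^2 ≡ 14^2 = 196 ≡ 9 (mod 17)
14^4 ≡ 9^2 = 81 ≡ 13 (mod 17)
14^8 ≡ 13^2 = 169 ≡ 16 (mod 17)
14^16 ≡ 16^2 = 256 ≡ 1 (mod 17)
14^32 ≡ 1^2 = 1 (mod 17)
14^64 ≡ 1^2 = 1 (mod 17)
14^91 = 14^64 × 14^16 × 14^8 × 14^2 × 14^1 ≡ 1 × 1 × 16 × 9 × 14 (mod 17).
Accumulate the product:
1 × 1 = 1
1 × 16 = 16
16 × 9 = 144 ≡ 8
8 × 14 = 112 ≡ 10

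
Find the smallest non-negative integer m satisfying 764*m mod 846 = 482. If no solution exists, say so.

283

gcd(764, 846) = 2, and 2 | 482, so solutions exist.
Divide through by 2: 382*m = 241 (mod 423).
382⁻¹ ≡ 196 (mod 423).
m ≡ 196*241 ≡ 283 (mod 423).
The smallest non-negative solution is m = 283.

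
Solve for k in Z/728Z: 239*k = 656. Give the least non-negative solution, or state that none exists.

gcd(239, 728) = 1, so a unique solution mod 728 exists.
239⁻¹ ≡ 463 (mod 728).
k ≡ 463*656 ≡ 152 (mod 728).

152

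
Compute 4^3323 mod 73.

Using repeated squaring:
3323 in binary is 110011111011, i.e. 3323 = 2048 + 1024 + 128 + 64 + 32 + 16 + 8 + 2 + 1.
4^1 ≡ 4 (mod 73)
4^2 ≡ 4^2 = 16 (mod 73)
4^4 ≡ 16^2 = 256 ≡ 37 (mod 73)
4^8 ≡ 37^2 = 1369 ≡ 55 (mod 73)
4^16 ≡ 55^2 = 3025 ≡ 32 (mod 73)
4^32 ≡ 32^2 = 1024 ≡ 2 (mod 73)
4^64 ≡ 2^2 = 4 (mod 73)
4^128 ≡ 4^2 = 16 (mod 73)
4^256 ≡ 16^2 = 256 ≡ 37 (mod 73)
4^512 ≡ 37^2 = 1369 ≡ 55 (mod 73)
4^1024 ≡ 55^2 = 3025 ≡ 32 (mod 73)
4^2048 ≡ 32^2 = 1024 ≡ 2 (mod 73)
4^3323 = 4^2048 · 4^1024 · 4^128 · 4^64 · 4^32 · 4^16 · 4^8 · 4^2 · 4^1 ≡ 2 · 32 · 16 · 4 · 2 · 32 · 55 · 16 · 4 (mod 73).
Accumulate the product:
2 · 32 = 64
64 · 16 = 1024 ≡ 2
2 · 4 = 8
8 · 2 = 16
16 · 32 = 512 ≡ 1
1 · 55 = 55
55 · 16 = 880 ≡ 4
4 · 4 = 16

16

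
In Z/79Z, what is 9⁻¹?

44

Run the extended Euclidean algorithm:
79 = 8×9 + 7
9 = 1×7 + 2
7 = 3×2 + 1
2 = 2×1 + 0
gcd(9, 79) = 1, so the inverse exists.
Back-substitute for 1:
1 = 1×7 − 3×2
  = −3×9 + 4×7
  = 4×79 − 35×9
So 9⁻¹ ≡ −35 ≡ 44 (mod 79).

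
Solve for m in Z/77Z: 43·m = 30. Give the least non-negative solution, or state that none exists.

58

gcd(43, 77) = 1, so a unique solution mod 77 exists.
43⁻¹ ≡ 43 (mod 77).
m ≡ 43·30 ≡ 58 (mod 77).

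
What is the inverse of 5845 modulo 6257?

4632

Apply the Euclidean algorithm and back-substitute:
6257 = 1×5845 + 412
5845 = 14×412 + 77
412 = 5×77 + 27
77 = 2×27 + 23
27 = 1×23 + 4
23 = 5×4 + 3
4 = 1×3 + 1
3 = 3×1 + 0
gcd(5845, 6257) = 1, so the inverse exists.
Bézout: 1 = 1518×6257 − 1625×5845.
So 5845⁻¹ ≡ −1625 ≡ 4632 (mod 6257).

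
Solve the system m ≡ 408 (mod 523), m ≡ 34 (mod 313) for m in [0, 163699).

523⁻¹ mod 313: 523×79 ≡ 1 (mod 313), so 523⁻¹ ≡ 79.
m = 408 + 523×((34 − 408)×79 mod 313) = 408 + 523×189 = 99255.

99255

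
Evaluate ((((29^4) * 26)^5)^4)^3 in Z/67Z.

(29)^4 ≡ 29 (mod 67)
29 * 26 = 754 ≡ 17 (mod 67)
(17)^5 ≡ 60 (mod 67)
(60)^4 ≡ 56 (mod 67)
(56)^3 ≡ 9 (mod 67)

9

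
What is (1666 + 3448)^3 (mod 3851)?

1666 + 3448 = 5114 ≡ 1263 (mod 3851)
(1263)^3 ≡ 1585 (mod 3851)

1585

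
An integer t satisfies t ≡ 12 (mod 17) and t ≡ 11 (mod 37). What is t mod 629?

17⁻¹ mod 37: 17*24 ≡ 1 (mod 37), so 17⁻¹ ≡ 24.
t = 12 + 17*((11 − 12)*24 mod 37) = 12 + 17*13 = 233.
Check: 233 mod 17 = 12, 233 mod 37 = 11. ✓

233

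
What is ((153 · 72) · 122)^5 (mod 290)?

22

153 · 72 = 11016 ≡ 286 (mod 290)
286 · 122 = 34892 ≡ 92 (mod 290)
(92)^5 ≡ 22 (mod 290)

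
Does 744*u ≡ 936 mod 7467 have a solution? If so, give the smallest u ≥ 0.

gcd(744, 7467) = 3, and 3 | 936, so solutions exist.
Divide through by 3: 248*u ≡ 312 (mod 2489).
248⁻¹ ≡ 552 (mod 2489).
u ≡ 552*312 ≡ 483 (mod 2489).
The smallest non-negative solution is u = 483.

483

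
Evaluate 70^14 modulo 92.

24

Using repeated squaring:
14 in binary is 1110, i.e. 14 = 8 + 4 + 2.
70^1 ≡ 70 (mod 92)
70^2 ≡ 70^2 = 4900 ≡ 24 (mod 92)
70^4 ≡ 24^2 = 576 ≡ 24 (mod 92)
70^8 ≡ 24^2 = 576 ≡ 24 (mod 92)
70^14 = 70^8 · 70^4 · 70^2 ≡ 24 · 24 · 24 (mod 92).
Accumulate the product:
24 · 24 = 576 ≡ 24
24 · 24 = 576 ≡ 24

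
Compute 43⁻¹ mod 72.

By the extended Euclidean algorithm:
72 = 1×43 + 29
43 = 1×29 + 14
29 = 2×14 + 1
14 = 14×1 + 0
gcd(43, 72) = 1, so the inverse exists.
Bézout: 1 = 3×72 − 5×43.
So 43⁻¹ ≡ −5 ≡ 67 (mod 72).

67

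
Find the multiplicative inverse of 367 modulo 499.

By the extended Euclidean algorithm:
499 = 1×367 + 132
367 = 2×132 + 103
132 = 1×103 + 29
103 = 3×29 + 16
29 = 1×16 + 13
16 = 1×13 + 3
13 = 4×3 + 1
3 = 3×1 + 0
gcd(367, 499) = 1, so the inverse exists.
Bézout: 1 = 114×499 − 155×367.
So 367⁻¹ ≡ −155 ≡ 344 (mod 499).

344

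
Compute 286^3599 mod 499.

Compute successive squares:
3599 in binary is 111000001111, i.e. 3599 = 2048 + 1024 + 512 + 8 + 4 + 2 + 1.
286^1 ≡ 286 (mod 499)
286^2 ≡ 286^2 = 81796 ≡ 459 (mod 499)
286^4 ≡ 459^2 = 210681 ≡ 103 (mod 499)
286^8 ≡ 103^2 = 10609 ≡ 130 (mod 499)
286^16 ≡ 130^2 = 16900 ≡ 433 (mod 499)
286^32 ≡ 433^2 = 187489 ≡ 364 (mod 499)
286^64 ≡ 364^2 = 132496 ≡ 261 (mod 499)
286^128 ≡ 261^2 = 68121 ≡ 257 (mod 499)
286^256 ≡ 257^2 = 66049 ≡ 181 (mod 499)
286^512 ≡ 181^2 = 32761 ≡ 326 (mod 499)
286^1024 ≡ 326^2 = 106276 ≡ 488 (mod 499)
286^2048 ≡ 488^2 = 238144 ≡ 121 (mod 499)
286^3599 = 286^2048 × 286^1024 × 286^512 × 286^8 × 286^4 × 286^2 × 286^1 ≡ 121 × 488 × 326 × 130 × 103 × 459 × 286 (mod 499).
Accumulate the product:
121 × 488 = 59048 ≡ 166
166 × 326 = 54116 ≡ 224
224 × 130 = 29120 ≡ 178
178 × 103 = 18334 ≡ 370
370 × 459 = 169830 ≡ 170
170 × 286 = 48620 ≡ 217

217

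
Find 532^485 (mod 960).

832

485 in binary is 111100101, i.e. 485 = 256 + 128 + 64 + 32 + 4 + 1.
532^1 ≡ 532 (mod 960)
532^2 ≡ 532^2 = 283024 ≡ 784 (mod 960)
532^4 ≡ 784^2 = 614656 ≡ 256 (mod 960)
532^8 ≡ 256^2 = 65536 ≡ 256 (mod 960)
532^16 ≡ 256^2 = 65536 ≡ 256 (mod 960)
532^32 ≡ 256^2 = 65536 ≡ 256 (mod 960)
532^64 ≡ 256^2 = 65536 ≡ 256 (mod 960)
532^128 ≡ 256^2 = 65536 ≡ 256 (mod 960)
532^256 ≡ 256^2 = 65536 ≡ 256 (mod 960)
532^485 = 532^256 · 532^128 · 532^64 · 532^32 · 532^4 · 532^1 ≡ 256 · 256 · 256 · 256 · 256 · 532 (mod 960).
Accumulate the product:
256 · 256 = 65536 ≡ 256
256 · 256 = 65536 ≡ 256
256 · 256 = 65536 ≡ 256
256 · 256 = 65536 ≡ 256
256 · 532 = 136192 ≡ 832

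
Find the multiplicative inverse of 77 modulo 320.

320 = 4*77 + 12
77 = 6*12 + 5
12 = 2*5 + 2
5 = 2*2 + 1
2 = 2*1 + 0
gcd(77, 320) = 1, so the inverse exists.
Back-substitute for 1:
1 = 1*5 − 2*2
  = −2*12 + 5*5
  = 5*77 − 32*12
  = −32*320 + 133*77
So 77⁻¹ ≡ 133 (mod 320).

133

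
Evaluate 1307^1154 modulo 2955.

64

1154 in binary is 10010000010, i.e. 1154 = 1024 + 128 + 2.
1307^1 ≡ 1307 (mod 2955)
1307^2 ≡ 1307^2 = 1708249 ≡ 259 (mod 2955)
1307^4 ≡ 259^2 = 67081 ≡ 2071 (mod 2955)
1307^8 ≡ 2071^2 = 4289041 ≡ 1336 (mod 2955)
1307^16 ≡ 1336^2 = 1784896 ≡ 76 (mod 2955)
1307^32 ≡ 76^2 = 5776 ≡ 2821 (mod 2955)
1307^64 ≡ 2821^2 = 7958041 ≡ 226 (mod 2955)
1307^128 ≡ 226^2 = 51076 ≡ 841 (mod 2955)
1307^256 ≡ 841^2 = 707281 ≡ 1036 (mod 2955)
1307^512 ≡ 1036^2 = 1073296 ≡ 631 (mod 2955)
1307^1024 ≡ 631^2 = 398161 ≡ 2191 (mod 2955)
1307^1154 = 1307^1024 · 1307^128 · 1307^2 ≡ 2191 · 841 · 259 (mod 2955).
Accumulate the product:
2191 · 841 = 1842631 ≡ 1666
1666 · 259 = 431494 ≡ 64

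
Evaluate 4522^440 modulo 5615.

By square-and-multiply:
440 in binary is 110111000, i.e. 440 = 256 + 128 + 32 + 16 + 8.
4522^1 ≡ 4522 (mod 5615)
4522^2 ≡ 4522^2 = 20448484 ≡ 4269 (mod 5615)
4522^4 ≡ 4269^2 = 18224361 ≡ 3686 (mod 5615)
4522^8 ≡ 3686^2 = 13586596 ≡ 3911 (mod 5615)
4522^16 ≡ 3911^2 = 15295921 ≡ 661 (mod 5615)
4522^32 ≡ 661^2 = 436921 ≡ 4566 (mod 5615)
4522^64 ≡ 4566^2 = 20848356 ≡ 5476 (mod 5615)
4522^128 ≡ 5476^2 = 29986576 ≡ 2476 (mod 5615)
4522^256 ≡ 2476^2 = 6130576 ≡ 4611 (mod 5615)
4522^440 = 4522^256 × 4522^128 × 4522^32 × 4522^16 × 4522^8 ≡ 4611 × 2476 × 4566 × 661 × 3911 (mod 5615).
Accumulate the product:
4611 × 2476 = 11416836 ≡ 1541
1541 × 4566 = 7036206 ≡ 611
611 × 661 = 403871 ≡ 5206
5206 × 3911 = 20360666 ≡ 676

676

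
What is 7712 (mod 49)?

19

7712 = 157×49 + 19, so 7712 ≡ 19 (mod 49).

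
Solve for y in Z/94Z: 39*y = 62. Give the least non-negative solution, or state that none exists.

4

gcd(39, 94) = 1, so a unique solution mod 94 exists.
39⁻¹ ≡ 41 (mod 94).
y ≡ 41*62 ≡ 4 (mod 94).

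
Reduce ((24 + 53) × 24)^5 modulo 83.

24 + 53 = 77
77 × 24 = 1848 ≡ 22 (mod 83)
(22)^5 ≡ 79 (mod 83)

79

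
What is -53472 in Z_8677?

-53472 = -7*8677 + 7267, so -53472 ≡ 7267 (mod 8677).

7267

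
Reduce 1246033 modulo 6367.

4468

1246033 = 195*6367 + 4468, so 1246033 ≡ 4468 (mod 6367).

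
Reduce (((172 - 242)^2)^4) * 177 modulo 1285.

320

172 - 242 = -70 ≡ 1215 (mod 1285)
(1215)^2 ≡ 1045 (mod 1285)
(1045)^4 ≡ 510 (mod 1285)
510 * 177 = 90270 ≡ 320 (mod 1285)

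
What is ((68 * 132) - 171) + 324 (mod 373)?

177

68 * 132 = 8976 ≡ 24 (mod 373)
24 - 171 = -147 ≡ 226 (mod 373)
226 + 324 = 550 ≡ 177 (mod 373)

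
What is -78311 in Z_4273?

2876

-78311 = -19×4273 + 2876, so -78311 ≡ 2876 (mod 4273).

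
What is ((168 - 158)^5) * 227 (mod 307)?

113

168 - 158 = 10
(10)^5 ≡ 225 (mod 307)
225 * 227 = 51075 ≡ 113 (mod 307)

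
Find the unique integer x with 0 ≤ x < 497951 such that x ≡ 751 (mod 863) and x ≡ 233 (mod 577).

378745

863⁻¹ mod 577: 863*115 ≡ 1 (mod 577), so 863⁻¹ ≡ 115.
x = 751 + 863*((233 − 751)*115 mod 577) = 751 + 863*438 = 378745.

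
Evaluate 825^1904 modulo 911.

By square-and-multiply:
1904 in binary is 11101110000, i.e. 1904 = 1024 + 512 + 256 + 64 + 32 + 16.
825^1 ≡ 825 (mod 911)
825^2 ≡ 825^2 = 680625 ≡ 108 (mod 911)
825^4 ≡ 108^2 = 11664 ≡ 732 (mod 911)
825^8 ≡ 732^2 = 535824 ≡ 156 (mod 911)
825^16 ≡ 156^2 = 24336 ≡ 650 (mod 911)
825^32 ≡ 650^2 = 422500 ≡ 707 (mod 911)
825^64 ≡ 707^2 = 499849 ≡ 621 (mod 911)
825^128 ≡ 621^2 = 385641 ≡ 288 (mod 911)
825^256 ≡ 288^2 = 82944 ≡ 43 (mod 911)
825^512 ≡ 43^2 = 1849 ≡ 27 (mod 911)
825^1024 ≡ 27^2 = 729 (mod 911)
825^1904 = 825^1024 · 825^512 · 825^256 · 825^64 · 825^32 · 825^16 ≡ 729 · 27 · 43 · 621 · 707 · 650 (mod 911).
Accumulate the product:
729 · 27 = 19683 ≡ 552
552 · 43 = 23736 ≡ 50
50 · 621 = 31050 ≡ 76
76 · 707 = 53732 ≡ 894
894 · 650 = 581100 ≡ 793

793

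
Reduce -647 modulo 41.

-647 = -16×41 + 9, so -647 ≡ 9 (mod 41).

9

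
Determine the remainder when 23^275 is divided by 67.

By square-and-multiply:
275 in binary is 100010011, i.e. 275 = 256 + 16 + 2 + 1.
23^1 ≡ 23 (mod 67)
23^2 ≡ 23^2 = 529 ≡ 60 (mod 67)
23^4 ≡ 60^2 = 3600 ≡ 49 (mod 67)
23^8 ≡ 49^2 = 2401 ≡ 56 (mod 67)
23^16 ≡ 56^2 = 3136 ≡ 54 (mod 67)
23^32 ≡ 54^2 = 2916 ≡ 35 (mod 67)
23^64 ≡ 35^2 = 1225 ≡ 19 (mod 67)
23^128 ≡ 19^2 = 361 ≡ 26 (mod 67)
23^256 ≡ 26^2 = 676 ≡ 6 (mod 67)
23^275 = 23^256 · 23^16 · 23^2 · 23^1 ≡ 6 · 54 · 60 · 23 (mod 67).
Accumulate the product:
6 · 54 = 324 ≡ 56
56 · 60 = 3360 ≡ 10
10 · 23 = 230 ≡ 29

29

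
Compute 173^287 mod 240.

Compute successive squares:
173^1 ≡ 173 (mod 240)
173^2 ≡ 173^2 = 29929 ≡ 169 (mod 240)
173^4 ≡ 169^2 = 28561 ≡ 1 (mod 240)
173^8 ≡ 1^2 = 1 (mod 240)
173^16 ≡ 1^2 = 1 (mod 240)
173^32 ≡ 1^2 = 1 (mod 240)
173^64 ≡ 1^2 = 1 (mod 240)
173^128 ≡ 1^2 = 1 (mod 240)
173^256 ≡ 1^2 = 1 (mod 240)
173^287 = 173^256 × 173^16 × 173^8 × 173^4 × 173^2 × 173^1 ≡ 1 × 1 × 1 × 1 × 169 × 173 (mod 240).
Accumulate the product:
1 × 1 = 1
1 × 1 = 1
1 × 1 = 1
1 × 169 = 169
169 × 173 = 29237 ≡ 197

197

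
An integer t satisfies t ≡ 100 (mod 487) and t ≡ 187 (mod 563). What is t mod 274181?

487⁻¹ mod 563: 487·200 ≡ 1 (mod 563), so 487⁻¹ ≡ 200.
t = 100 + 487·((187 − 100)·200 mod 563) = 100 + 487·510 = 248470.

248470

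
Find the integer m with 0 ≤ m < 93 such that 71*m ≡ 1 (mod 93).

38

93 = 1×71 + 22
71 = 3×22 + 5
22 = 4×5 + 2
5 = 2×2 + 1
2 = 2×1 + 0
gcd(71, 93) = 1, so the inverse exists.
Back-substitute for 1:
1 = 1×5 − 2×2
  = −2×22 + 9×5
  = 9×71 − 29×22
  = −29×93 + 38×71
So 71⁻¹ ≡ 38 (mod 93).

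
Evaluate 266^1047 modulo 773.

543

By square-and-multiply:
1047 in binary is 10000010111, i.e. 1047 = 1024 + 16 + 4 + 2 + 1.
266^1 ≡ 266 (mod 773)
266^2 ≡ 266^2 = 70756 ≡ 413 (mod 773)
266^4 ≡ 413^2 = 170569 ≡ 509 (mod 773)
266^8 ≡ 509^2 = 259081 ≡ 126 (mod 773)
266^16 ≡ 126^2 = 15876 ≡ 416 (mod 773)
266^32 ≡ 416^2 = 173056 ≡ 677 (mod 773)
266^64 ≡ 677^2 = 458329 ≡ 713 (mod 773)
266^128 ≡ 713^2 = 508369 ≡ 508 (mod 773)
266^256 ≡ 508^2 = 258064 ≡ 655 (mod 773)
266^512 ≡ 655^2 = 429025 ≡ 10 (mod 773)
266^1024 ≡ 10^2 = 100 (mod 773)
266^1047 = 266^1024 × 266^16 × 266^4 × 266^2 × 266^1 ≡ 100 × 416 × 509 × 413 × 266 (mod 773).
Accumulate the product:
100 × 416 = 41600 ≡ 631
631 × 509 = 321179 ≡ 384
384 × 413 = 158592 ≡ 127
127 × 266 = 33782 ≡ 543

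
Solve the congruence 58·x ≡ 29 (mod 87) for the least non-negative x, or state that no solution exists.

gcd(58, 87) = 29, and 29 | 29, so solutions exist.
Divide through by 29: 2·x = 1 (mod 3).
2⁻¹ ≡ 2 (mod 3).
x ≡ 2·1 ≡ 2 (mod 3).
The smallest non-negative solution is x = 2.

2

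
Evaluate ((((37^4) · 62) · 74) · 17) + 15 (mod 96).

59

(37)^4 ≡ 49 (mod 96)
49 · 62 = 3038 ≡ 62 (mod 96)
62 · 74 = 4588 ≡ 76 (mod 96)
76 · 17 = 1292 ≡ 44 (mod 96)
44 + 15 = 59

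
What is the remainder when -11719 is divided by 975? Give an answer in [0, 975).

-11719 = -13*975 + 956, so -11719 ≡ 956 (mod 975).

956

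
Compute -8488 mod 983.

-8488 = -9×983 + 359, so -8488 ≡ 359 (mod 983).

359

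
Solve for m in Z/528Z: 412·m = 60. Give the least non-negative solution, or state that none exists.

gcd(412, 528) = 4, and 4 | 60, so solutions exist.
Divide through by 4: 103·m = 15 (mod 132).
103⁻¹ ≡ 91 (mod 132).
m ≡ 91·15 ≡ 45 (mod 132).
The smallest non-negative solution is m = 45.

45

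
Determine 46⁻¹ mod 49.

49 = 1*46 + 3
46 = 15*3 + 1
3 = 3*1 + 0
gcd(46, 49) = 1, so the inverse exists.
Bézout: 1 = −15*49 + 16*46.
So 46⁻¹ ≡ 16 (mod 49).

16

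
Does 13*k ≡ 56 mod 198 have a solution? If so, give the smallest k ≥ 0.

gcd(13, 198) = 1, so a unique solution mod 198 exists.
13⁻¹ ≡ 61 (mod 198).
k ≡ 61*56 ≡ 50 (mod 198).

50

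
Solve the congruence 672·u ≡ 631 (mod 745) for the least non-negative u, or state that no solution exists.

73

gcd(672, 745) = 1, so a unique solution mod 745 exists.
672⁻¹ ≡ 398 (mod 745).
u ≡ 398·631 ≡ 73 (mod 745).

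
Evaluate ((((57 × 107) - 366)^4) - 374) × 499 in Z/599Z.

57 × 107 = 6099 ≡ 109 (mod 599)
109 - 366 = -257 ≡ 342 (mod 599)
(342)^4 ≡ 123 (mod 599)
123 - 374 = -251 ≡ 348 (mod 599)
348 × 499 = 173652 ≡ 541 (mod 599)

541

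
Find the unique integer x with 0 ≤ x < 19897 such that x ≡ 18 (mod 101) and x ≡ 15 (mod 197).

101⁻¹ mod 197: 101×158 ≡ 1 (mod 197), so 101⁻¹ ≡ 158.
x = 18 + 101×((15 − 18)×158 mod 197) = 18 + 101×117 = 11835.

11835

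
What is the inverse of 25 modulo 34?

15

Run the extended Euclidean algorithm:
34 = 1*25 + 9
25 = 2*9 + 7
9 = 1*7 + 2
7 = 3*2 + 1
2 = 2*1 + 0
gcd(25, 34) = 1, so the inverse exists.
Bézout: 1 = −11*34 + 15*25.
So 25⁻¹ ≡ 15 (mod 34).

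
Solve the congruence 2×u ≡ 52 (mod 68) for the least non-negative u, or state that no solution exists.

gcd(2, 68) = 2, and 2 | 52, so solutions exist.
Divide through by 2: 1×u = 26 (mod 34).
1⁻¹ ≡ 1 (mod 34).
u ≡ 1×26 ≡ 26 (mod 34).
The smallest non-negative solution is u = 26.

26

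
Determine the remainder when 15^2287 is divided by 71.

8

Using repeated squaring:
2287 in binary is 100011101111, i.e. 2287 = 2048 + 128 + 64 + 32 + 8 + 4 + 2 + 1.
15^1 ≡ 15 (mod 71)
15^2 ≡ 15^2 = 225 ≡ 12 (mod 71)
15^4 ≡ 12^2 = 144 ≡ 2 (mod 71)
15^8 ≡ 2^2 = 4 (mod 71)
15^16 ≡ 4^2 = 16 (mod 71)
15^32 ≡ 16^2 = 256 ≡ 43 (mod 71)
15^64 ≡ 43^2 = 1849 ≡ 3 (mod 71)
15^128 ≡ 3^2 = 9 (mod 71)
15^256 ≡ 9^2 = 81 ≡ 10 (mod 71)
15^512 ≡ 10^2 = 100 ≡ 29 (mod 71)
15^1024 ≡ 29^2 = 841 ≡ 60 (mod 71)
15^2048 ≡ 60^2 = 3600 ≡ 50 (mod 71)
15^2287 = 15^2048 * 15^128 * 15^64 * 15^32 * 15^8 * 15^4 * 15^2 * 15^1 ≡ 50 * 9 * 3 * 43 * 4 * 2 * 12 * 15 (mod 71).
Accumulate the product:
50 * 9 = 450 ≡ 24
24 * 3 = 72 ≡ 1
1 * 43 = 43
43 * 4 = 172 ≡ 30
30 * 2 = 60
60 * 12 = 720 ≡ 10
10 * 15 = 150 ≡ 8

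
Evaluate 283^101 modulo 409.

By square-and-multiply:
283^1 ≡ 283 (mod 409)
283^2 ≡ 283^2 = 80089 ≡ 334 (mod 409)
283^4 ≡ 334^2 = 111556 ≡ 308 (mod 409)
283^8 ≡ 308^2 = 94864 ≡ 385 (mod 409)
283^16 ≡ 385^2 = 148225 ≡ 167 (mod 409)
283^32 ≡ 167^2 = 27889 ≡ 77 (mod 409)
283^64 ≡ 77^2 = 5929 ≡ 203 (mod 409)
283^101 = 283^64 * 283^32 * 283^4 * 283^1 ≡ 203 * 77 * 308 * 283 (mod 409).
Accumulate the product:
203 * 77 = 15631 ≡ 89
89 * 308 = 27412 ≡ 9
9 * 283 = 2547 ≡ 93

93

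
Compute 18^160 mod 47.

160 in binary is 10100000, i.e. 160 = 128 + 32.
18^1 ≡ 18 (mod 47)
18^2 ≡ 18^2 = 324 ≡ 42 (mod 47)
18^4 ≡ 42^2 = 1764 ≡ 25 (mod 47)
18^8 ≡ 25^2 = 625 ≡ 14 (mod 47)
18^16 ≡ 14^2 = 196 ≡ 8 (mod 47)
18^32 ≡ 8^2 = 64 ≡ 17 (mod 47)
18^64 ≡ 17^2 = 289 ≡ 7 (mod 47)
18^128 ≡ 7^2 = 49 ≡ 2 (mod 47)
18^160 = 18^128 × 18^32 ≡ 2 × 17 (mod 47).
2 × 17 = 34 ≡ 34 (mod 47).

34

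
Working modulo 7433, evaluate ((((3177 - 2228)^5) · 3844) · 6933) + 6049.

7333

3177 - 2228 = 949
(949)^5 ≡ 6739 (mod 7433)
6739 · 3844 = 25904716 ≡ 711 (mod 7433)
711 · 6933 = 4929363 ≡ 1284 (mod 7433)
1284 + 6049 = 7333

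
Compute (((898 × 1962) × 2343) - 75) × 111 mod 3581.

898 × 1962 = 1761876 ≡ 24 (mod 3581)
24 × 2343 = 56232 ≡ 2517 (mod 3581)
2517 - 75 = 2442
2442 × 111 = 271062 ≡ 2487 (mod 3581)

2487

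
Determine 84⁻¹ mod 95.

69

Apply the Euclidean algorithm and back-substitute:
95 = 1×84 + 11
84 = 7×11 + 7
11 = 1×7 + 4
7 = 1×4 + 3
4 = 1×3 + 1
3 = 3×1 + 0
gcd(84, 95) = 1, so the inverse exists.
Bézout: 1 = 23×95 − 26×84.
So 84⁻¹ ≡ −26 ≡ 69 (mod 95).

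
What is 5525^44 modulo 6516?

By square-and-multiply:
5525^1 ≡ 5525 (mod 6516)
5525^2 ≡ 5525^2 = 30525625 ≡ 4681 (mod 6516)
5525^4 ≡ 4681^2 = 21911761 ≡ 4969 (mod 6516)
5525^8 ≡ 4969^2 = 24690961 ≡ 1837 (mod 6516)
5525^16 ≡ 1837^2 = 3374569 ≡ 5797 (mod 6516)
5525^32 ≡ 5797^2 = 33605209 ≡ 2197 (mod 6516)
5525^44 = 5525^32 · 5525^8 · 5525^4 ≡ 2197 · 1837 · 4969 (mod 6516).
Accumulate the product:
2197 · 1837 = 4035889 ≡ 2485
2485 · 4969 = 12347965 ≡ 145

145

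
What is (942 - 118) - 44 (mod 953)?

942 - 118 = 824
824 - 44 = 780

780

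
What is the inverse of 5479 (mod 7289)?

4909

Apply the Euclidean algorithm and back-substitute:
7289 = 1×5479 + 1810
5479 = 3×1810 + 49
1810 = 36×49 + 46
49 = 1×46 + 3
46 = 15×3 + 1
3 = 3×1 + 0
gcd(5479, 7289) = 1, so the inverse exists.
Back-substitute for 1:
1 = 1×46 − 15×3
  = −15×49 + 16×46
  = 16×1810 − 591×49
  = −591×5479 + 1789×1810
  = 1789×7289 − 2380×5479
So 5479⁻¹ ≡ −2380 ≡ 4909 (mod 7289).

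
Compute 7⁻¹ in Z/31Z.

31 = 4·7 + 3
7 = 2·3 + 1
3 = 3·1 + 0
gcd(7, 31) = 1, so the inverse exists.
Back-substitute for 1:
1 = 1·7 − 2·3
  = −2·31 + 9·7
So 7⁻¹ ≡ 9 (mod 31).

9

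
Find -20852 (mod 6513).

5200

-20852 = -4×6513 + 5200, so -20852 ≡ 5200 (mod 6513).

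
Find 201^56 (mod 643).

Using repeated squaring:
56 in binary is 111000, i.e. 56 = 32 + 16 + 8.
201^1 ≡ 201 (mod 643)
201^2 ≡ 201^2 = 40401 ≡ 535 (mod 643)
201^4 ≡ 535^2 = 286225 ≡ 90 (mod 643)
201^8 ≡ 90^2 = 8100 ≡ 384 (mod 643)
201^16 ≡ 384^2 = 147456 ≡ 209 (mod 643)
201^32 ≡ 209^2 = 43681 ≡ 600 (mod 643)
201^56 = 201^32 * 201^16 * 201^8 ≡ 600 * 209 * 384 (mod 643).
Accumulate the product:
600 * 209 = 125400 ≡ 15
15 * 384 = 5760 ≡ 616

616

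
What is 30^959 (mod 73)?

56

Compute successive squares:
959 in binary is 1110111111, i.e. 959 = 512 + 256 + 128 + 32 + 16 + 8 + 4 + 2 + 1.
30^1 ≡ 30 (mod 73)
30^2 ≡ 30^2 = 900 ≡ 24 (mod 73)
30^4 ≡ 24^2 = 576 ≡ 65 (mod 73)
30^8 ≡ 65^2 = 4225 ≡ 64 (mod 73)
30^16 ≡ 64^2 = 4096 ≡ 8 (mod 73)
30^32 ≡ 8^2 = 64 (mod 73)
30^64 ≡ 64^2 = 4096 ≡ 8 (mod 73)
30^128 ≡ 8^2 = 64 (mod 73)
30^256 ≡ 64^2 = 4096 ≡ 8 (mod 73)
30^512 ≡ 8^2 = 64 (mod 73)
30^959 = 30^512 · 30^256 · 30^128 · 30^32 · 30^16 · 30^8 · 30^4 · 30^2 · 30^1 ≡ 64 · 8 · 64 · 64 · 8 · 64 · 65 · 24 · 30 (mod 73).
Accumulate the product:
64 · 8 = 512 ≡ 1
1 · 64 = 64
64 · 64 = 4096 ≡ 8
8 · 8 = 64
64 · 64 = 4096 ≡ 8
8 · 65 = 520 ≡ 9
9 · 24 = 216 ≡ 70
70 · 30 = 2100 ≡ 56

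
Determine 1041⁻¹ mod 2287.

1573

2287 = 2*1041 + 205
1041 = 5*205 + 16
205 = 12*16 + 13
16 = 1*13 + 3
13 = 4*3 + 1
3 = 3*1 + 0
gcd(1041, 2287) = 1, so the inverse exists.
Bézout: 1 = 325*2287 − 714*1041.
So 1041⁻¹ ≡ −714 ≡ 1573 (mod 2287).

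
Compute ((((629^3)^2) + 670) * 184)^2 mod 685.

1

(629)^3 ≡ 429 (mod 685)
(429)^2 ≡ 461 (mod 685)
461 + 670 = 1131 ≡ 446 (mod 685)
446 * 184 = 82064 ≡ 549 (mod 685)
(549)^2 ≡ 1 (mod 685)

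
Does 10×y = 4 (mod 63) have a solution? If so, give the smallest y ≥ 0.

gcd(10, 63) = 1, so a unique solution mod 63 exists.
10⁻¹ ≡ 19 (mod 63).
y ≡ 19×4 ≡ 13 (mod 63).

13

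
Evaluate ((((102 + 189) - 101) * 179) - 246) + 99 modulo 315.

158

102 + 189 = 291
291 - 101 = 190
190 * 179 = 34010 ≡ 305 (mod 315)
305 - 246 = 59
59 + 99 = 158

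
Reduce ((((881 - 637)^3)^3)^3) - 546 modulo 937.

618

881 - 637 = 244
(244)^3 ≡ 473 (mod 937)
(473)^3 ≡ 911 (mod 937)
(911)^3 ≡ 227 (mod 937)
227 - 546 = -319 ≡ 618 (mod 937)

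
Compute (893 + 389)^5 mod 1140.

472

893 + 389 = 1282 ≡ 142 (mod 1140)
(142)^5 ≡ 472 (mod 1140)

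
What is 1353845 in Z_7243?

6647

1353845 = 186·7243 + 6647, so 1353845 ≡ 6647 (mod 7243).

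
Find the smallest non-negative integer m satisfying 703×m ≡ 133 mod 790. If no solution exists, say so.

171

gcd(703, 790) = 1, so a unique solution mod 790 exists.
703⁻¹ ≡ 227 (mod 790).
m ≡ 227×133 ≡ 171 (mod 790).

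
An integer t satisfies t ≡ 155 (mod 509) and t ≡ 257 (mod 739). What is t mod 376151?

356455

509⁻¹ mod 739: 509*543 ≡ 1 (mod 739), so 509⁻¹ ≡ 543.
t = 155 + 509*((257 − 155)*543 mod 739) = 155 + 509*700 = 356455.
Check: 356455 mod 509 = 155, 356455 mod 739 = 257. ✓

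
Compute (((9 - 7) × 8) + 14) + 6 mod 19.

17

9 - 7 = 2
2 × 8 = 16
16 + 14 = 30 ≡ 11 (mod 19)
11 + 6 = 17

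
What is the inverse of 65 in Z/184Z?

184 = 2·65 + 54
65 = 1·54 + 11
54 = 4·11 + 10
11 = 1·10 + 1
10 = 10·1 + 0
gcd(65, 184) = 1, so the inverse exists.
Bézout: 1 = −6·184 + 17·65.
So 65⁻¹ ≡ 17 (mod 184).

17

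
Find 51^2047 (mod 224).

219

2047 in binary is 11111111111, i.e. 2047 = 1024 + 512 + 256 + 128 + 64 + 32 + 16 + 8 + 4 + 2 + 1.
51^1 ≡ 51 (mod 224)
51^2 ≡ 51^2 = 2601 ≡ 137 (mod 224)
51^4 ≡ 137^2 = 18769 ≡ 177 (mod 224)
51^8 ≡ 177^2 = 31329 ≡ 193 (mod 224)
51^16 ≡ 193^2 = 37249 ≡ 65 (mod 224)
51^32 ≡ 65^2 = 4225 ≡ 193 (mod 224)
51^64 ≡ 193^2 = 37249 ≡ 65 (mod 224)
51^128 ≡ 65^2 = 4225 ≡ 193 (mod 224)
51^256 ≡ 193^2 = 37249 ≡ 65 (mod 224)
51^512 ≡ 65^2 = 4225 ≡ 193 (mod 224)
51^1024 ≡ 193^2 = 37249 ≡ 65 (mod 224)
51^2047 = 51^1024 * 51^512 * 51^256 * 51^128 * 51^64 * 51^32 * 51^16 * 51^8 * 51^4 * 51^2 * 51^1 ≡ 65 * 193 * 65 * 193 * 65 * 193 * 65 * 193 * 177 * 137 * 51 (mod 224).
Accumulate the product:
65 * 193 = 12545 ≡ 1
1 * 65 = 65
65 * 193 = 12545 ≡ 1
1 * 65 = 65
65 * 193 = 12545 ≡ 1
1 * 65 = 65
65 * 193 = 12545 ≡ 1
1 * 177 = 177
177 * 137 = 24249 ≡ 57
57 * 51 = 2907 ≡ 219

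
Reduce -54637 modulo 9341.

-54637 = -6×9341 + 1409, so -54637 ≡ 1409 (mod 9341).

1409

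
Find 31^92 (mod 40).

Using repeated squaring:
92 in binary is 1011100, i.e. 92 = 64 + 16 + 8 + 4.
31^1 ≡ 31 (mod 40)
31^2 ≡ 31^2 = 961 ≡ 1 (mod 40)
31^4 ≡ 1^2 = 1 (mod 40)
31^8 ≡ 1^2 = 1 (mod 40)
31^16 ≡ 1^2 = 1 (mod 40)
31^32 ≡ 1^2 = 1 (mod 40)
31^64 ≡ 1^2 = 1 (mod 40)
31^92 = 31^64 × 31^16 × 31^8 × 31^4 ≡ 1 × 1 × 1 × 1 (mod 40).
Accumulate the product:
1 × 1 = 1
1 × 1 = 1
1 × 1 = 1

1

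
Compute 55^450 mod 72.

450 in binary is 111000010, i.e. 450 = 256 + 128 + 64 + 2.
55^1 ≡ 55 (mod 72)
55^2 ≡ 55^2 = 3025 ≡ 1 (mod 72)
55^4 ≡ 1^2 = 1 (mod 72)
55^8 ≡ 1^2 = 1 (mod 72)
55^16 ≡ 1^2 = 1 (mod 72)
55^32 ≡ 1^2 = 1 (mod 72)
55^64 ≡ 1^2 = 1 (mod 72)
55^128 ≡ 1^2 = 1 (mod 72)
55^256 ≡ 1^2 = 1 (mod 72)
55^450 = 55^256 * 55^128 * 55^64 * 55^2 ≡ 1 * 1 * 1 * 1 (mod 72).
Accumulate the product:
1 * 1 = 1
1 * 1 = 1
1 * 1 = 1

1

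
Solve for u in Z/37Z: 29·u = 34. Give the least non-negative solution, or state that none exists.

gcd(29, 37) = 1, so a unique solution mod 37 exists.
29⁻¹ ≡ 23 (mod 37).
u ≡ 23·34 ≡ 5 (mod 37).

5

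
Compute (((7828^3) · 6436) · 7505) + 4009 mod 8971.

(7828)^3 ≡ 5569 (mod 8971)
5569 · 6436 = 35842084 ≡ 2939 (mod 8971)
2939 · 7505 = 22057195 ≡ 6477 (mod 8971)
6477 + 4009 = 10486 ≡ 1515 (mod 8971)

1515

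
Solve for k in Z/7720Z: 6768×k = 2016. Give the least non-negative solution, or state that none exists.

452

gcd(6768, 7720) = 8, and 8 | 2016, so solutions exist.
Divide through by 8: 846×k ≡ 252 mod 965.
846⁻¹ ≡ 446 (mod 965).
k ≡ 446×252 ≡ 452 (mod 965).
The smallest non-negative solution is k = 452.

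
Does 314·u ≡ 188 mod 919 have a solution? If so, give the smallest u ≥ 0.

gcd(314, 919) = 1, so a unique solution mod 919 exists.
314⁻¹ ≡ 120 (mod 919).
u ≡ 120·188 ≡ 504 (mod 919).

504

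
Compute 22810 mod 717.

22810 = 31·717 + 583, so 22810 ≡ 583 (mod 717).

583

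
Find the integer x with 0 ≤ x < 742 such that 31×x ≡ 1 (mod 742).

383

By the extended Euclidean algorithm:
742 = 23*31 + 29
31 = 1*29 + 2
29 = 14*2 + 1
2 = 2*1 + 0
gcd(31, 742) = 1, so the inverse exists.
Back-substitute for 1:
1 = 1*29 − 14*2
  = −14*31 + 15*29
  = 15*742 − 359*31
So 31⁻¹ ≡ −359 ≡ 383 (mod 742).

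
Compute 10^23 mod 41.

16

10^1 ≡ 10 (mod 41)
10^2 ≡ 10^2 = 100 ≡ 18 (mod 41)
10^4 ≡ 18^2 = 324 ≡ 37 (mod 41)
10^8 ≡ 37^2 = 1369 ≡ 16 (mod 41)
10^16 ≡ 16^2 = 256 ≡ 10 (mod 41)
10^23 = 10^16 × 10^4 × 10^2 × 10^1 ≡ 10 × 37 × 18 × 10 (mod 41).
Accumulate the product:
10 × 37 = 370 ≡ 1
1 × 18 = 18
18 × 10 = 180 ≡ 16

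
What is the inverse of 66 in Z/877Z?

784

Apply the Euclidean algorithm and back-substitute:
877 = 13·66 + 19
66 = 3·19 + 9
19 = 2·9 + 1
9 = 9·1 + 0
gcd(66, 877) = 1, so the inverse exists.
Bézout: 1 = 7·877 − 93·66.
So 66⁻¹ ≡ −93 ≡ 784 (mod 877).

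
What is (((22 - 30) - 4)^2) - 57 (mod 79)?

22 - 30 = -8 ≡ 71 (mod 79)
71 - 4 = 67
(67)^2 ≡ 65 (mod 79)
65 - 57 = 8

8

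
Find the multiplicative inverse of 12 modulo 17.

10

Apply the Euclidean algorithm and back-substitute:
17 = 1×12 + 5
12 = 2×5 + 2
5 = 2×2 + 1
2 = 2×1 + 0
gcd(12, 17) = 1, so the inverse exists.
Bézout: 1 = 5×17 − 7×12.
So 12⁻¹ ≡ −7 ≡ 10 (mod 17).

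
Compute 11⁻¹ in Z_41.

Run the extended Euclidean algorithm:
41 = 3·11 + 8
11 = 1·8 + 3
8 = 2·3 + 2
3 = 1·2 + 1
2 = 2·1 + 0
gcd(11, 41) = 1, so the inverse exists.
Bézout: 1 = −4·41 + 15·11.
So 11⁻¹ ≡ 15 (mod 41).

15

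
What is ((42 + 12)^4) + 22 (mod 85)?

18

42 + 12 = 54
(54)^4 ≡ 81 (mod 85)
81 + 22 = 103 ≡ 18 (mod 85)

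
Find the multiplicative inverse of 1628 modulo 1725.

1725 = 1*1628 + 97
1628 = 16*97 + 76
97 = 1*76 + 21
76 = 3*21 + 13
21 = 1*13 + 8
13 = 1*8 + 5
8 = 1*5 + 3
5 = 1*3 + 2
3 = 1*2 + 1
2 = 2*1 + 0
gcd(1628, 1725) = 1, so the inverse exists.
Back-substitute for 1:
1 = 1*3 − 1*2
  = −1*5 + 2*3
  = 2*8 − 3*5
  = −3*13 + 5*8
  = 5*21 − 8*13
  = −8*76 + 29*21
  = 29*97 − 37*76
  = −37*1628 + 621*97
  = 621*1725 − 658*1628
So 1628⁻¹ ≡ −658 ≡ 1067 (mod 1725).

1067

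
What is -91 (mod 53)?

15

-91 = -2·53 + 15, so -91 ≡ 15 (mod 53).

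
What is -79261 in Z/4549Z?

2621

-79261 = -18×4549 + 2621, so -79261 ≡ 2621 (mod 4549).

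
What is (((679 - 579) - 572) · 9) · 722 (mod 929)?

679 - 579 = 100
100 - 572 = -472 ≡ 457 (mod 929)
457 · 9 = 4113 ≡ 397 (mod 929)
397 · 722 = 286634 ≡ 502 (mod 929)

502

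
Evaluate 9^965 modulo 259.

81

By square-and-multiply:
965 in binary is 1111000101, i.e. 965 = 512 + 256 + 128 + 64 + 4 + 1.
9^1 ≡ 9 (mod 259)
9^2 ≡ 9^2 = 81 (mod 259)
9^4 ≡ 81^2 = 6561 ≡ 86 (mod 259)
9^8 ≡ 86^2 = 7396 ≡ 144 (mod 259)
9^16 ≡ 144^2 = 20736 ≡ 16 (mod 259)
9^32 ≡ 16^2 = 256 (mod 259)
9^64 ≡ 256^2 = 65536 ≡ 9 (mod 259)
9^128 ≡ 9^2 = 81 (mod 259)
9^256 ≡ 81^2 = 6561 ≡ 86 (mod 259)
9^512 ≡ 86^2 = 7396 ≡ 144 (mod 259)
9^965 = 9^512 · 9^256 · 9^128 · 9^64 · 9^4 · 9^1 ≡ 144 · 86 · 81 · 9 · 86 · 9 (mod 259).
Accumulate the product:
144 · 86 = 12384 ≡ 211
211 · 81 = 17091 ≡ 256
256 · 9 = 2304 ≡ 232
232 · 86 = 19952 ≡ 9
9 · 9 = 81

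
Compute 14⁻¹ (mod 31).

20

Apply the Euclidean algorithm and back-substitute:
31 = 2×14 + 3
14 = 4×3 + 2
3 = 1×2 + 1
2 = 2×1 + 0
gcd(14, 31) = 1, so the inverse exists.
Back-substitute for 1:
1 = 1×3 − 1×2
  = −1×14 + 5×3
  = 5×31 − 11×14
So 14⁻¹ ≡ −11 ≡ 20 (mod 31).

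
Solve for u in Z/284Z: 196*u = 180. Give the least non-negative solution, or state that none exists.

gcd(196, 284) = 4, and 4 | 180, so solutions exist.
Divide through by 4: 49*u ≡ 45 (mod 71).
49⁻¹ ≡ 29 (mod 71).
u ≡ 29*45 ≡ 27 (mod 71).
The smallest non-negative solution is u = 27.

27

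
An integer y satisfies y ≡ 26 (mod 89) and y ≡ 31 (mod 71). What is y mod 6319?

89⁻¹ mod 71: 89·4 ≡ 1 (mod 71), so 89⁻¹ ≡ 4.
y = 26 + 89·((31 − 26)·4 mod 71) = 26 + 89·20 = 1806.

1806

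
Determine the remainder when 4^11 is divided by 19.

11 in binary is 1011, i.e. 11 = 8 + 2 + 1.
4^1 ≡ 4 (mod 19)
4^2 ≡ 4^2 = 16 (mod 19)
4^4 ≡ 16^2 = 256 ≡ 9 (mod 19)
4^8 ≡ 9^2 = 81 ≡ 5 (mod 19)
4^11 = 4^8 * 4^2 * 4^1 ≡ 5 * 16 * 4 (mod 19).
Accumulate the product:
5 * 16 = 80 ≡ 4
4 * 4 = 16

16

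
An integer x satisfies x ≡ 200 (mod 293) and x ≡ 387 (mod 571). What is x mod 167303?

18659

293⁻¹ mod 571: 293·495 ≡ 1 (mod 571), so 293⁻¹ ≡ 495.
x = 200 + 293·((387 − 200)·495 mod 571) = 200 + 293·63 = 18659.
Check: 18659 mod 293 = 200, 18659 mod 571 = 387. ✓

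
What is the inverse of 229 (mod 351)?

187

351 = 1·229 + 122
229 = 1·122 + 107
122 = 1·107 + 15
107 = 7·15 + 2
15 = 7·2 + 1
2 = 2·1 + 0
gcd(229, 351) = 1, so the inverse exists.
Bézout: 1 = 107·351 − 164·229.
So 229⁻¹ ≡ −164 ≡ 187 (mod 351).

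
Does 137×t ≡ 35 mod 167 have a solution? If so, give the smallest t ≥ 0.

138

gcd(137, 167) = 1, so a unique solution mod 167 exists.
137⁻¹ ≡ 128 (mod 167).
t ≡ 128×35 ≡ 138 (mod 167).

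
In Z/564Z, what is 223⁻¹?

Run the extended Euclidean algorithm:
564 = 2*223 + 118
223 = 1*118 + 105
118 = 1*105 + 13
105 = 8*13 + 1
13 = 13*1 + 0
gcd(223, 564) = 1, so the inverse exists.
Bézout: 1 = −17*564 + 43*223.
So 223⁻¹ ≡ 43 (mod 564).

43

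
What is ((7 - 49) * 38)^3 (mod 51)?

7 - 49 = -42 ≡ 9 (mod 51)
9 * 38 = 342 ≡ 36 (mod 51)
(36)^3 ≡ 42 (mod 51)

42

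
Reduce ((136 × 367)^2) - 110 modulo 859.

136 × 367 = 49912 ≡ 90 (mod 859)
(90)^2 ≡ 369 (mod 859)
369 - 110 = 259

259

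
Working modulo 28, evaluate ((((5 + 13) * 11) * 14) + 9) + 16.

5 + 13 = 18
18 * 11 = 198 ≡ 2 (mod 28)
2 * 14 = 28 ≡ 0 (mod 28)
0 + 9 = 9
9 + 16 = 25

25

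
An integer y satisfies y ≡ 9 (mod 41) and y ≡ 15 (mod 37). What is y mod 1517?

41⁻¹ mod 37: 41×28 ≡ 1 (mod 37), so 41⁻¹ ≡ 28.
y = 9 + 41×((15 − 9)×28 mod 37) = 9 + 41×20 = 829.
Check: 829 mod 41 = 9, 829 mod 37 = 15. ✓

829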